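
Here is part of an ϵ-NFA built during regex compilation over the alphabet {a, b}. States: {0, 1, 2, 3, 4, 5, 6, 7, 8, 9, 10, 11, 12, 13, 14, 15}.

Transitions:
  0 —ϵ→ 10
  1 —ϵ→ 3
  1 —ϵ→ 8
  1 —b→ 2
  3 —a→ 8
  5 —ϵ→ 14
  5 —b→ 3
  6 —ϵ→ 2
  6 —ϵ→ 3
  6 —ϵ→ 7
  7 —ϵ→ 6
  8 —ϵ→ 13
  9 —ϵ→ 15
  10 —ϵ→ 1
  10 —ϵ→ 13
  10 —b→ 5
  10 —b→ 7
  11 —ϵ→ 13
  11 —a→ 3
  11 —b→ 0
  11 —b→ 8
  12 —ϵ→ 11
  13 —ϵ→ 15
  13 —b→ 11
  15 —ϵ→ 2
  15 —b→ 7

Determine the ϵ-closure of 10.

Start with {10}.
From 10 via ϵ: add 1, 13.
From 1 via ϵ: add 3, 8.
From 13 via ϵ: add 15.
From 15 via ϵ: add 2.
No new states can be added; the closed set is {1, 2, 3, 8, 10, 13, 15}.

{1, 2, 3, 8, 10, 13, 15}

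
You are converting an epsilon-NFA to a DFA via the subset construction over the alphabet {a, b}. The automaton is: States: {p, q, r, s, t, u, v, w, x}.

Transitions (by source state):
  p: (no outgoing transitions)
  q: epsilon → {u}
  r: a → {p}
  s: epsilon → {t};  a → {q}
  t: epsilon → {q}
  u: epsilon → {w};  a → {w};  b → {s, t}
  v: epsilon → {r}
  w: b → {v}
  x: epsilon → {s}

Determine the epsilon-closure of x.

Start with {x}.
From x via epsilon: add s.
From s via epsilon: add t.
From t via epsilon: add q.
From q via epsilon: add u.
From u via epsilon: add w.
No new states can be added; the closed set is {q, s, t, u, w, x}.

{q, s, t, u, w, x}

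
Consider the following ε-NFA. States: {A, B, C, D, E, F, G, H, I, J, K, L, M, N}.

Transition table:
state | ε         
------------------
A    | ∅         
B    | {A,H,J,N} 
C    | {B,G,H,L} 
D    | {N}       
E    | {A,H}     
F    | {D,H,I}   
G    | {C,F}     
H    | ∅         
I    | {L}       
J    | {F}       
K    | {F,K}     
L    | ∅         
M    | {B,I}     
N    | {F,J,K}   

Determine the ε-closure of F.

{D, F, H, I, J, K, L, N}

Start with {F}.
From F via ε: add D, H, I.
From D via ε: add N.
From I via ε: add L.
From N via ε: add J, K.
No new states can be added; the closed set is {D, F, H, I, J, K, L, N}.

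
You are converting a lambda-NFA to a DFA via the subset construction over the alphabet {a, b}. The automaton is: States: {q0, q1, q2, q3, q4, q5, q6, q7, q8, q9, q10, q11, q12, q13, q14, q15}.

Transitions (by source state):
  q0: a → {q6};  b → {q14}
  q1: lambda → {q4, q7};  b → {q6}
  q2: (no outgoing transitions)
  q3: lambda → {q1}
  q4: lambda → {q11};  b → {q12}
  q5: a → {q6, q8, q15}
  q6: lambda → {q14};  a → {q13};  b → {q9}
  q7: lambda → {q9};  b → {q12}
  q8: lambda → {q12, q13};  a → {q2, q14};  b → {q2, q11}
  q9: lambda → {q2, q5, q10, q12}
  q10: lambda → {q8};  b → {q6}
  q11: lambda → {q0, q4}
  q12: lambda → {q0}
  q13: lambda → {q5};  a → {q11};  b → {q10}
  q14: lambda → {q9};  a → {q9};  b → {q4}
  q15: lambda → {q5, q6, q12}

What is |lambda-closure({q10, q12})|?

6

Start with {q10, q12}.
From q10 via lambda: add q8.
From q12 via lambda: add q0.
From q8 via lambda: add q13.
From q13 via lambda: add q5.
lambda-closure = {q0, q5, q8, q10, q12, q13}, which has 6 states.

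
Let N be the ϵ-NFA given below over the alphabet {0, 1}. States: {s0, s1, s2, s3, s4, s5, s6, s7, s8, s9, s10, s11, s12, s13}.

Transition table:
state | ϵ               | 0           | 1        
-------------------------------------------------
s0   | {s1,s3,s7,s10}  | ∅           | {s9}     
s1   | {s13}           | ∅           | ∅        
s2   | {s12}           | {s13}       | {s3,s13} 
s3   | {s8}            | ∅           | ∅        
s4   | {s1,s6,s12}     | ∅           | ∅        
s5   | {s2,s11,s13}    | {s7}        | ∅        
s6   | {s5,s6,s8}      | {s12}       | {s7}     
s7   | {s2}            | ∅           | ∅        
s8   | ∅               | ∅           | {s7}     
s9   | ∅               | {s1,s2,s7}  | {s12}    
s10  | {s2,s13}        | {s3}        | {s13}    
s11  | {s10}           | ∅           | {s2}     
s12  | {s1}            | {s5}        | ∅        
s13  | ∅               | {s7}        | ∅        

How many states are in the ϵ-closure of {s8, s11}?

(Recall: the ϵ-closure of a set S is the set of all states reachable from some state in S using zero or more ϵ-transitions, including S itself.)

Start with {s8, s11}.
From s11 via ϵ: add s10.
From s10 via ϵ: add s2, s13.
From s2 via ϵ: add s12.
From s12 via ϵ: add s1.
ϵ-closure = {s1, s2, s8, s10, s11, s12, s13}, which has 7 states.

7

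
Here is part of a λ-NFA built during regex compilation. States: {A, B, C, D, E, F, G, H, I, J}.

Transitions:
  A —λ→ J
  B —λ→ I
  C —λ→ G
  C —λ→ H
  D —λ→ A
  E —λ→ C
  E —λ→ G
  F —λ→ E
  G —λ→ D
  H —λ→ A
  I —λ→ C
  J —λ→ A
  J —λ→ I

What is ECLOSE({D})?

{A, C, D, G, H, I, J}

Start with {D}.
From D via λ: add A.
From A via λ: add J.
From J via λ: add I.
From I via λ: add C.
From C via λ: add G, H.
No new states can be added; the closed set is {A, C, D, G, H, I, J}.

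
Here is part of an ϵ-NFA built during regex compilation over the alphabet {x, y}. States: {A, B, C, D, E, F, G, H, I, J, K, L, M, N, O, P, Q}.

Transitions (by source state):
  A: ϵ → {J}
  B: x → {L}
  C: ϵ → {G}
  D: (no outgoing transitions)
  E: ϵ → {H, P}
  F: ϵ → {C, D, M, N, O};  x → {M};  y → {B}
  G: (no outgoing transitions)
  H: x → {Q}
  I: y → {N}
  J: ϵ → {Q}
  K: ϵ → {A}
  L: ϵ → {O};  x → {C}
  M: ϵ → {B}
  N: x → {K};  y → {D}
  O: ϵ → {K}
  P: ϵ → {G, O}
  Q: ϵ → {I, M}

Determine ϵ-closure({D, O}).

Start with {D, O}.
From O via ϵ: add K.
From K via ϵ: add A.
From A via ϵ: add J.
From J via ϵ: add Q.
From Q via ϵ: add I, M.
From M via ϵ: add B.
No new states can be added; the closed set is {A, B, D, I, J, K, M, O, Q}.

{A, B, D, I, J, K, M, O, Q}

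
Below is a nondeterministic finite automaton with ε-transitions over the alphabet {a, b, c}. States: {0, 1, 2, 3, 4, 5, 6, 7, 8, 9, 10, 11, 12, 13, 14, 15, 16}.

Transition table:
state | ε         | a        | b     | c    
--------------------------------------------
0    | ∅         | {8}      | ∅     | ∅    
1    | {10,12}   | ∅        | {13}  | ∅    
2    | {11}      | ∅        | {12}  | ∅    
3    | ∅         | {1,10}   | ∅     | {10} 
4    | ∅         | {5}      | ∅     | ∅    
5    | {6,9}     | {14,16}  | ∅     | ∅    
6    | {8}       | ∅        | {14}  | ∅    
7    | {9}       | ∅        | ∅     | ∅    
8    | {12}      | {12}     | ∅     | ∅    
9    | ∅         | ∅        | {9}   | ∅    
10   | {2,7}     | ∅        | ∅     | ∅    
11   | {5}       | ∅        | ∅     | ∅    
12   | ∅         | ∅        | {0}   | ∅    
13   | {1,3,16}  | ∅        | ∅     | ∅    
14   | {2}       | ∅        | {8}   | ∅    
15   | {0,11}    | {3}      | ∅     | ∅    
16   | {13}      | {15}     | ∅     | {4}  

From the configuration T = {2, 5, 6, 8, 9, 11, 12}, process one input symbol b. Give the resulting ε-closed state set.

2 on b → {12}.
6 on b → {14}.
9 on b → {9}.
12 on b → {0}.
No b-transition from 5, 8, 11.
Union after reading b: {0, 9, 12, 14}.
Now take the ε-closure:
From 14 via ε: add 2.
From 2 via ε: add 11.
From 11 via ε: add 5.
From 5 via ε: add 6.
From 6 via ε: add 8.
No new states can be added; the closed set is {0, 2, 5, 6, 8, 9, 11, 12, 14}.

{0, 2, 5, 6, 8, 9, 11, 12, 14}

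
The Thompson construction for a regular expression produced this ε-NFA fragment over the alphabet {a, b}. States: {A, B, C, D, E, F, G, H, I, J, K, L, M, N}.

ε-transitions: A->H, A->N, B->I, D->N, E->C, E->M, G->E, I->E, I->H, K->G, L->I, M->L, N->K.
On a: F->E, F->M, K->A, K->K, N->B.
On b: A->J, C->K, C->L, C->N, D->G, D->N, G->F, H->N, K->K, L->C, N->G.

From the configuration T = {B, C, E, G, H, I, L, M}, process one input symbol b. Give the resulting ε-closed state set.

{C, E, F, G, H, I, K, L, M, N}

C on b → {K, L, N}.
G on b → {F}.
H on b → {N}.
L on b → {C}.
No b-transition from B, E, I, M.
Union after reading b: {C, F, K, L, N}.
Now take the ε-closure:
From K via ε: add G.
From L via ε: add I.
From G via ε: add E.
From I via ε: add H.
From E via ε: add M.
No new states can be added; the closed set is {C, E, F, G, H, I, K, L, M, N}.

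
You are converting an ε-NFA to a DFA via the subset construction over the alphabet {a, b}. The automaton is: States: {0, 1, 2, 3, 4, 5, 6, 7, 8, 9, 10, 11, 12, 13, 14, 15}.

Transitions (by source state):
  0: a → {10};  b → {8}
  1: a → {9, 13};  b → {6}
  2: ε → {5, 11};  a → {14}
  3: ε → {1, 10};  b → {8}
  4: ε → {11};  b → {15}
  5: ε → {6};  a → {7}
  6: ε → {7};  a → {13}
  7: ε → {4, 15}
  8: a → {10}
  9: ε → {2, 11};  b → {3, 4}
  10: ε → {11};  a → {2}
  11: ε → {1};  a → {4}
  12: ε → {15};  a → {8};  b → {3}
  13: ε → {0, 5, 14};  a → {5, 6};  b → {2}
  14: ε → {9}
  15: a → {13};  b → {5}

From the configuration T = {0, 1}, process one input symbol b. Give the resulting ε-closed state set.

{1, 4, 6, 7, 8, 11, 15}

0 on b → {8}.
1 on b → {6}.
Union after reading b: {6, 8}.
Now take the ε-closure:
From 6 via ε: add 7.
From 7 via ε: add 4, 15.
From 4 via ε: add 11.
From 11 via ε: add 1.
No new states can be added; the closed set is {1, 4, 6, 7, 8, 11, 15}.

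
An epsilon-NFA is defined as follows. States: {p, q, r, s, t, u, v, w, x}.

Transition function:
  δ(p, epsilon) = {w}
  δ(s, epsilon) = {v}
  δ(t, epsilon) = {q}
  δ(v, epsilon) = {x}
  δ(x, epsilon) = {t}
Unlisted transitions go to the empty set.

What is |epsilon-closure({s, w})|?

6

Start with {s, w}.
From s via epsilon: add v.
From v via epsilon: add x.
From x via epsilon: add t.
From t via epsilon: add q.
epsilon-closure = {q, s, t, v, w, x}, which has 6 states.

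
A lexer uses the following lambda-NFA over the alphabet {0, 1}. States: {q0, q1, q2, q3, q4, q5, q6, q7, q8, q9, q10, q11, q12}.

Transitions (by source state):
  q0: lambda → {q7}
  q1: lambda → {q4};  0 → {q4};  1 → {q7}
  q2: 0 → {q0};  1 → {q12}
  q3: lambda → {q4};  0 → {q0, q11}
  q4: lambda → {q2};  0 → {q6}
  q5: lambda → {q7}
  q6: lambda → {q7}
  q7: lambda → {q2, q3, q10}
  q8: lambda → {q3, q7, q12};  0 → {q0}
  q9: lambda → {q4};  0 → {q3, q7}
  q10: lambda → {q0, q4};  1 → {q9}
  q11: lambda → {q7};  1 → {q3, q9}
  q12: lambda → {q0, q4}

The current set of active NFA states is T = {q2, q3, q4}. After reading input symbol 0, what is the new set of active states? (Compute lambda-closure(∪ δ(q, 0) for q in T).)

q2 on 0 → {q0}.
q3 on 0 → {q0, q11}.
q4 on 0 → {q6}.
Union after reading 0: {q0, q6, q11}.
Now take the lambda-closure:
From q0 via lambda: add q7.
From q7 via lambda: add q2, q3, q10.
From q3 via lambda: add q4.
No new states can be added; the closed set is {q0, q2, q3, q4, q6, q7, q10, q11}.

{q0, q2, q3, q4, q6, q7, q10, q11}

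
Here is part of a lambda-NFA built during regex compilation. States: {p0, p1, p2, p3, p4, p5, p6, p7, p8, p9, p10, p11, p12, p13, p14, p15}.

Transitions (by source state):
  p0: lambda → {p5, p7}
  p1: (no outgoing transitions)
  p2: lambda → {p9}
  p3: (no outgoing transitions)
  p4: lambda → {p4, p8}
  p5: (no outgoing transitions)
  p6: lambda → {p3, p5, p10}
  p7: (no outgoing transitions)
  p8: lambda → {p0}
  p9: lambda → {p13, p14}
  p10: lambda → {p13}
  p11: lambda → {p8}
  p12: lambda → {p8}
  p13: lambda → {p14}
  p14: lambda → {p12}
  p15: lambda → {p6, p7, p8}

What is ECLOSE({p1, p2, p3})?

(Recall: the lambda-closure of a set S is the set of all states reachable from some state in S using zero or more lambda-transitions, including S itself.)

{p0, p1, p2, p3, p5, p7, p8, p9, p12, p13, p14}

Start with {p1, p2, p3}.
From p2 via lambda: add p9.
From p9 via lambda: add p13, p14.
From p14 via lambda: add p12.
From p12 via lambda: add p8.
From p8 via lambda: add p0.
From p0 via lambda: add p5, p7.
No new states can be added; the closed set is {p0, p1, p2, p3, p5, p7, p8, p9, p12, p13, p14}.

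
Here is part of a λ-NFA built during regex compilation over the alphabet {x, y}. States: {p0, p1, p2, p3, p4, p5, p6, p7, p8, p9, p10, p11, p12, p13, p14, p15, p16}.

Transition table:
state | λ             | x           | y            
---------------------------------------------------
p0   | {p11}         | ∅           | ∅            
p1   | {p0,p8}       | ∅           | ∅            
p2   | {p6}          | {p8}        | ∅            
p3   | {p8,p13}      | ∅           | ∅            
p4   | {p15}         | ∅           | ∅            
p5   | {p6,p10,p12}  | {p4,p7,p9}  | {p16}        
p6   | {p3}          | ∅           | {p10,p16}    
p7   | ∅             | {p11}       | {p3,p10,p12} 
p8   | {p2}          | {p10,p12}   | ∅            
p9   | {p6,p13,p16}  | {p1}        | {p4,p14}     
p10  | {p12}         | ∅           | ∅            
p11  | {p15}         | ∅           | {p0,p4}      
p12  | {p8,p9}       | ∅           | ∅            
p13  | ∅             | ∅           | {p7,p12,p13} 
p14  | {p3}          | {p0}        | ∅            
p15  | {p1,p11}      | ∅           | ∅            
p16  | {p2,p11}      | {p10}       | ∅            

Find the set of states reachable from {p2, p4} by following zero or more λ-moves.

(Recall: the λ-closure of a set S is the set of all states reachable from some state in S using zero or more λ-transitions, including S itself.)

{p0, p1, p2, p3, p4, p6, p8, p11, p13, p15}

Start with {p2, p4}.
From p2 via λ: add p6.
From p4 via λ: add p15.
From p6 via λ: add p3.
From p15 via λ: add p1, p11.
From p1 via λ: add p0, p8.
From p3 via λ: add p13.
No new states can be added; the closed set is {p0, p1, p2, p3, p4, p6, p8, p11, p13, p15}.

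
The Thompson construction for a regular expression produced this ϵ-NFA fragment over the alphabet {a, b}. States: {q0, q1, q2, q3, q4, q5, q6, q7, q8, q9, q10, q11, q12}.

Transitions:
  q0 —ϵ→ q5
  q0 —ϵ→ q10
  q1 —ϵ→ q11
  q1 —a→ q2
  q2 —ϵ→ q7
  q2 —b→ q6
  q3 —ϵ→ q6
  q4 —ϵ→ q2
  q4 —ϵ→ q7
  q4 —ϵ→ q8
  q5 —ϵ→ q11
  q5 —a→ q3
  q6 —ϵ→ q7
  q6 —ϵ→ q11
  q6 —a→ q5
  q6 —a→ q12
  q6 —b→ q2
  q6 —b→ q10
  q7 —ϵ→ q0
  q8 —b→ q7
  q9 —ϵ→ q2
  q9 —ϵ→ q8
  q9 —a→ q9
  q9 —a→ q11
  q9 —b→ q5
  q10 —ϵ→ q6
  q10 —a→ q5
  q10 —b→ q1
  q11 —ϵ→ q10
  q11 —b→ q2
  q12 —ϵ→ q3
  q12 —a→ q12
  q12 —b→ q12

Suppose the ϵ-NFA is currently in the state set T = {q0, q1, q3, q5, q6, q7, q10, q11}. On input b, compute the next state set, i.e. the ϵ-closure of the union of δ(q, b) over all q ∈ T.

q6 on b → {q2, q10}.
q10 on b → {q1}.
q11 on b → {q2}.
No b-transition from q0, q1, q3, q5, q7.
Union after reading b: {q1, q2, q10}.
Now take the ϵ-closure:
From q1 via ϵ: add q11.
From q2 via ϵ: add q7.
From q10 via ϵ: add q6.
From q7 via ϵ: add q0.
From q0 via ϵ: add q5.
No new states can be added; the closed set is {q0, q1, q2, q5, q6, q7, q10, q11}.

{q0, q1, q2, q5, q6, q7, q10, q11}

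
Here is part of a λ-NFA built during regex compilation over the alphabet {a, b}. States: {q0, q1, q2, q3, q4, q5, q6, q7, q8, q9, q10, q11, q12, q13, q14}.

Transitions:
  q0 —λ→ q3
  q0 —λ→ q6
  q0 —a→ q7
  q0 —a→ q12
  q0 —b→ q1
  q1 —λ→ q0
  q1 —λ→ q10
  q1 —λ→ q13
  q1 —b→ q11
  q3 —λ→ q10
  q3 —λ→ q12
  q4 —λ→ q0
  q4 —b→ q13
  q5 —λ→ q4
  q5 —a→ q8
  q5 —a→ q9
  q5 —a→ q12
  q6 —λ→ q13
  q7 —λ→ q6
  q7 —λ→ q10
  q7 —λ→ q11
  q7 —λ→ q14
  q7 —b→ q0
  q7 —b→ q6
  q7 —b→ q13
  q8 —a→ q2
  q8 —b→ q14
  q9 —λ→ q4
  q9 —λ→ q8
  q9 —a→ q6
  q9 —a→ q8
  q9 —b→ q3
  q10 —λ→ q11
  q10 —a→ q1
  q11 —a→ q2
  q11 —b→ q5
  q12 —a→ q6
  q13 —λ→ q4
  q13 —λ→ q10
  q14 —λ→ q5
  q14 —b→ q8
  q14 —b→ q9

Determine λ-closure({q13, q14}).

{q0, q3, q4, q5, q6, q10, q11, q12, q13, q14}

Start with {q13, q14}.
From q13 via λ: add q4, q10.
From q14 via λ: add q5.
From q4 via λ: add q0.
From q10 via λ: add q11.
From q0 via λ: add q3, q6.
From q3 via λ: add q12.
No new states can be added; the closed set is {q0, q3, q4, q5, q6, q10, q11, q12, q13, q14}.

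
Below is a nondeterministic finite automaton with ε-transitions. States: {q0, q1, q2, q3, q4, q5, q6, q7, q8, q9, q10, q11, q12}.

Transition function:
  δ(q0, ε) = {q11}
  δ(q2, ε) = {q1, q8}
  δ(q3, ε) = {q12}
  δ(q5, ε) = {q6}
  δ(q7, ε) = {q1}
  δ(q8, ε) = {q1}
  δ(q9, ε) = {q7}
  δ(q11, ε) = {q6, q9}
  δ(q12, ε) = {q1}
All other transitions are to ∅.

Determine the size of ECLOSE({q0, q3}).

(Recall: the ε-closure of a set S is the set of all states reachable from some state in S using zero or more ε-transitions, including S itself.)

Start with {q0, q3}.
From q0 via ε: add q11.
From q3 via ε: add q12.
From q11 via ε: add q6, q9.
From q12 via ε: add q1.
From q9 via ε: add q7.
ε-closure = {q0, q1, q3, q6, q7, q9, q11, q12}, which has 8 states.

8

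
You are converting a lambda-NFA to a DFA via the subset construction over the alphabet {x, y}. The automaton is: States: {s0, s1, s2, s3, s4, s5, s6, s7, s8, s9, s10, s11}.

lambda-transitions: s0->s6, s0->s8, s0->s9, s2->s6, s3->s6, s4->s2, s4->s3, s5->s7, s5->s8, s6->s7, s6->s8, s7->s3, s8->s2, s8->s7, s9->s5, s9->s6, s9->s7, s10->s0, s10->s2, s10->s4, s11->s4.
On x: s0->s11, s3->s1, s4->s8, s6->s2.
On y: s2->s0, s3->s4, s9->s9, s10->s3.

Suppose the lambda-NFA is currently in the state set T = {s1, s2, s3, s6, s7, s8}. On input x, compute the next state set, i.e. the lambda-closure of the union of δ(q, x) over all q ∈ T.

s3 on x → {s1}.
s6 on x → {s2}.
No x-transition from s1, s2, s7, s8.
Union after reading x: {s1, s2}.
Now take the lambda-closure:
From s2 via lambda: add s6.
From s6 via lambda: add s7, s8.
From s7 via lambda: add s3.
No new states can be added; the closed set is {s1, s2, s3, s6, s7, s8}.

{s1, s2, s3, s6, s7, s8}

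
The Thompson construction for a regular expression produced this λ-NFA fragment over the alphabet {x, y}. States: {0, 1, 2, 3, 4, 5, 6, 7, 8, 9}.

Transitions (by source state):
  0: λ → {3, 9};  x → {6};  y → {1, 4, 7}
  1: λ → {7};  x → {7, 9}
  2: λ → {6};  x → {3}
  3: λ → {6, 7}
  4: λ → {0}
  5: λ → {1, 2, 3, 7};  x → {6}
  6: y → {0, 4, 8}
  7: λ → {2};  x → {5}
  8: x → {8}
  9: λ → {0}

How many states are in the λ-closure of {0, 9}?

Start with {0, 9}.
From 0 via λ: add 3.
From 3 via λ: add 6, 7.
From 7 via λ: add 2.
λ-closure = {0, 2, 3, 6, 7, 9}, which has 6 states.

6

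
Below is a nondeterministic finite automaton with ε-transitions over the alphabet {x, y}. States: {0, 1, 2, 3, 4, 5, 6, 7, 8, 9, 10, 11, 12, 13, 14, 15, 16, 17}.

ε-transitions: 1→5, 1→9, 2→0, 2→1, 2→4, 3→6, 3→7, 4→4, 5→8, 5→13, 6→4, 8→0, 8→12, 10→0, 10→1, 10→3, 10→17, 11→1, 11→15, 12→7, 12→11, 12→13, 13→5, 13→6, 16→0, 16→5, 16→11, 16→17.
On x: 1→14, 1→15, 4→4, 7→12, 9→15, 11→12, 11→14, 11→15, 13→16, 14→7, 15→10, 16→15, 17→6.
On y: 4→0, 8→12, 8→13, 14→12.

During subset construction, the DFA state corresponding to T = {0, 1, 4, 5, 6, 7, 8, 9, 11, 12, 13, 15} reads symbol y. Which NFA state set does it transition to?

4 on y → {0}.
8 on y → {12, 13}.
No y-transition from 0, 1, 5, 6, 7, 9, 11, 12, 13, 15.
Union after reading y: {0, 12, 13}.
Now take the ε-closure:
From 12 via ε: add 7, 11.
From 13 via ε: add 5, 6.
From 5 via ε: add 8.
From 6 via ε: add 4.
From 11 via ε: add 1, 15.
From 1 via ε: add 9.
No new states can be added; the closed set is {0, 1, 4, 5, 6, 7, 8, 9, 11, 12, 13, 15}.

{0, 1, 4, 5, 6, 7, 8, 9, 11, 12, 13, 15}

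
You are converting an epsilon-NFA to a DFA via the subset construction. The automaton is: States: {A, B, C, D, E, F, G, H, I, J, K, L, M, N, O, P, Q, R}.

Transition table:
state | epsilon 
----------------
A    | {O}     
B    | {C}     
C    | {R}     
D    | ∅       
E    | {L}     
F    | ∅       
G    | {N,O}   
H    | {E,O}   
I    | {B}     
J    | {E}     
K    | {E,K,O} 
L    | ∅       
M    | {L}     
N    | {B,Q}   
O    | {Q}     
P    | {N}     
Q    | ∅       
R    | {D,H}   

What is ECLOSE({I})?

{B, C, D, E, H, I, L, O, Q, R}

Start with {I}.
From I via epsilon: add B.
From B via epsilon: add C.
From C via epsilon: add R.
From R via epsilon: add D, H.
From H via epsilon: add E, O.
From E via epsilon: add L.
From O via epsilon: add Q.
No new states can be added; the closed set is {B, C, D, E, H, I, L, O, Q, R}.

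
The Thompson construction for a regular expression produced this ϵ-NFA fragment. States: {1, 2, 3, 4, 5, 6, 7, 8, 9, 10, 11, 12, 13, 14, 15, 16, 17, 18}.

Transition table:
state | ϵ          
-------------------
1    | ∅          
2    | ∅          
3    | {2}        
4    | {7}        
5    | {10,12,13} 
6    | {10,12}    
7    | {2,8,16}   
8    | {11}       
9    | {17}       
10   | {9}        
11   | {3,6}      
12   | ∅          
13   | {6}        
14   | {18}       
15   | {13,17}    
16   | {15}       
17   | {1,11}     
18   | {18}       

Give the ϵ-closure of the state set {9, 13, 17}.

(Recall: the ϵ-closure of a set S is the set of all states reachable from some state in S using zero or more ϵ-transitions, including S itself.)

Start with {9, 13, 17}.
From 13 via ϵ: add 6.
From 17 via ϵ: add 1, 11.
From 6 via ϵ: add 10, 12.
From 11 via ϵ: add 3.
From 3 via ϵ: add 2.
No new states can be added; the closed set is {1, 2, 3, 6, 9, 10, 11, 12, 13, 17}.

{1, 2, 3, 6, 9, 10, 11, 12, 13, 17}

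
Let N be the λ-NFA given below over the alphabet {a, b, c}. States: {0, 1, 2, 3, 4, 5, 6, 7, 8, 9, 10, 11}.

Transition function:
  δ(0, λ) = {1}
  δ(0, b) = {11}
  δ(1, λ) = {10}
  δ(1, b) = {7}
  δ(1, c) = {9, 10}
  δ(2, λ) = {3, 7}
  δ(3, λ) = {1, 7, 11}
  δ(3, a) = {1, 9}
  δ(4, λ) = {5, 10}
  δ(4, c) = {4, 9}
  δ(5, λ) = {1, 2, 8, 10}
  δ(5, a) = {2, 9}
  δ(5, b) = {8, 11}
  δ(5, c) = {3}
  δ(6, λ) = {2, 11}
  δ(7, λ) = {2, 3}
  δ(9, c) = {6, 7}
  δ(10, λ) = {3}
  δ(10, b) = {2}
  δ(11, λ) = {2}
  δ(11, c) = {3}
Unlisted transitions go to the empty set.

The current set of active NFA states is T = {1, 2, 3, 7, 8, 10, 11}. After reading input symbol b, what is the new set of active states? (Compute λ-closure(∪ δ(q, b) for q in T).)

1 on b → {7}.
10 on b → {2}.
No b-transition from 2, 3, 7, 8, 11.
Union after reading b: {2, 7}.
Now take the λ-closure:
From 2 via λ: add 3.
From 3 via λ: add 1, 11.
From 1 via λ: add 10.
No new states can be added; the closed set is {1, 2, 3, 7, 10, 11}.

{1, 2, 3, 7, 10, 11}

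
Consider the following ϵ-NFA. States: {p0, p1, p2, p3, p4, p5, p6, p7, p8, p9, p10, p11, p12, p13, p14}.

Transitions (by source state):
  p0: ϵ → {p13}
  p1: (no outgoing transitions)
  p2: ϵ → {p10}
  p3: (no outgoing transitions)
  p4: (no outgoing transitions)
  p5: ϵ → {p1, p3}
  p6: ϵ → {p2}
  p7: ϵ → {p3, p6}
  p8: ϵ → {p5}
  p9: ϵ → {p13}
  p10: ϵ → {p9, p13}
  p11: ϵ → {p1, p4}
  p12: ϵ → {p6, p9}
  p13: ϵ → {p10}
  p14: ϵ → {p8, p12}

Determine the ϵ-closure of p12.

Start with {p12}.
From p12 via ϵ: add p6, p9.
From p6 via ϵ: add p2.
From p9 via ϵ: add p13.
From p2 via ϵ: add p10.
No new states can be added; the closed set is {p2, p6, p9, p10, p12, p13}.

{p2, p6, p9, p10, p12, p13}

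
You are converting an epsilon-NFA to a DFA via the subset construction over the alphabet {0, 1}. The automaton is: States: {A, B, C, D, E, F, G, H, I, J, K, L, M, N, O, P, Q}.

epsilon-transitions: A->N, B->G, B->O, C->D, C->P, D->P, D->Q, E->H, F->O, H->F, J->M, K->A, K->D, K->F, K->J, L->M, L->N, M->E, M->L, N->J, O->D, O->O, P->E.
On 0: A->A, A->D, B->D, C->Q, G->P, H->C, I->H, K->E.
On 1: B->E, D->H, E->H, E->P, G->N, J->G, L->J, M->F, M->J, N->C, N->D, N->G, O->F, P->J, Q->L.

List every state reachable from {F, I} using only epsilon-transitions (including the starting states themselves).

{D, E, F, H, I, O, P, Q}

Start with {F, I}.
From F via epsilon: add O.
From O via epsilon: add D.
From D via epsilon: add P, Q.
From P via epsilon: add E.
From E via epsilon: add H.
No new states can be added; the closed set is {D, E, F, H, I, O, P, Q}.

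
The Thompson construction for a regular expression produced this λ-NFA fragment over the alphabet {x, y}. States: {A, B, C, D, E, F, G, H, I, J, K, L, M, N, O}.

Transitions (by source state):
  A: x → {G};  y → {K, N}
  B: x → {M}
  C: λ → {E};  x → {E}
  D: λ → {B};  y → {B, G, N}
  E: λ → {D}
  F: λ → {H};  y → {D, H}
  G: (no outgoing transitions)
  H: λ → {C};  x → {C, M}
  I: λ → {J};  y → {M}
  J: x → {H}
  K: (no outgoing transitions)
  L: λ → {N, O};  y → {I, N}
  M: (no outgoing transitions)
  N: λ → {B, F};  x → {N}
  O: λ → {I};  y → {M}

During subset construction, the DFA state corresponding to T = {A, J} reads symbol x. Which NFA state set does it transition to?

{B, C, D, E, G, H}

A on x → {G}.
J on x → {H}.
Union after reading x: {G, H}.
Now take the λ-closure:
From H via λ: add C.
From C via λ: add E.
From E via λ: add D.
From D via λ: add B.
No new states can be added; the closed set is {B, C, D, E, G, H}.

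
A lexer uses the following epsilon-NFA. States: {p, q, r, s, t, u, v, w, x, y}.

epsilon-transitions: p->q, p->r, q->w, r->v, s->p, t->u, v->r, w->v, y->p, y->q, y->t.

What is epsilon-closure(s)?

{p, q, r, s, v, w}

Start with {s}.
From s via epsilon: add p.
From p via epsilon: add q, r.
From q via epsilon: add w.
From r via epsilon: add v.
No new states can be added; the closed set is {p, q, r, s, v, w}.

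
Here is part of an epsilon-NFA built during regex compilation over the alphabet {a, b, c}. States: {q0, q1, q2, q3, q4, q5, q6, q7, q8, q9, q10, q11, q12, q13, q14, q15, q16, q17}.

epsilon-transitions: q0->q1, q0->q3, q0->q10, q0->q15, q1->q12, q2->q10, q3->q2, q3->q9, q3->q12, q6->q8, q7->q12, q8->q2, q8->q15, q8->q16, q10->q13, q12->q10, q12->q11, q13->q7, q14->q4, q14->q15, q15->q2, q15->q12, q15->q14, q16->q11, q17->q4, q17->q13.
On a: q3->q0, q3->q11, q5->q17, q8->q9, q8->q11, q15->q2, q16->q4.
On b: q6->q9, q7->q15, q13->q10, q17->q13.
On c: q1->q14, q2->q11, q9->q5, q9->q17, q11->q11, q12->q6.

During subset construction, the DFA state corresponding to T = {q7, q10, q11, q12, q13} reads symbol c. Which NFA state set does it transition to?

q11 on c → {q11}.
q12 on c → {q6}.
No c-transition from q7, q10, q13.
Union after reading c: {q6, q11}.
Now take the epsilon-closure:
From q6 via epsilon: add q8.
From q8 via epsilon: add q2, q15, q16.
From q2 via epsilon: add q10.
From q15 via epsilon: add q12, q14.
From q10 via epsilon: add q13.
From q14 via epsilon: add q4.
From q13 via epsilon: add q7.
No new states can be added; the closed set is {q2, q4, q6, q7, q8, q10, q11, q12, q13, q14, q15, q16}.

{q2, q4, q6, q7, q8, q10, q11, q12, q13, q14, q15, q16}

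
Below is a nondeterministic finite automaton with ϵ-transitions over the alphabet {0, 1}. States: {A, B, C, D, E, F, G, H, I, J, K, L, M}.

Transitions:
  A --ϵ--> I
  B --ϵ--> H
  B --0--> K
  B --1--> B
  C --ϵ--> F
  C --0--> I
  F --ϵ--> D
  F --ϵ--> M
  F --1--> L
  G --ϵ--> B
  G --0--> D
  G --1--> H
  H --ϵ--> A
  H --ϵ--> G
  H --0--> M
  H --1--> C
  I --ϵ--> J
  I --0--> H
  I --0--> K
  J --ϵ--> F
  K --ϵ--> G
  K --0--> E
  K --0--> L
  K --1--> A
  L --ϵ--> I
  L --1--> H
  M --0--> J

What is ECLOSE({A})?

Start with {A}.
From A via ϵ: add I.
From I via ϵ: add J.
From J via ϵ: add F.
From F via ϵ: add D, M.
No new states can be added; the closed set is {A, D, F, I, J, M}.

{A, D, F, I, J, M}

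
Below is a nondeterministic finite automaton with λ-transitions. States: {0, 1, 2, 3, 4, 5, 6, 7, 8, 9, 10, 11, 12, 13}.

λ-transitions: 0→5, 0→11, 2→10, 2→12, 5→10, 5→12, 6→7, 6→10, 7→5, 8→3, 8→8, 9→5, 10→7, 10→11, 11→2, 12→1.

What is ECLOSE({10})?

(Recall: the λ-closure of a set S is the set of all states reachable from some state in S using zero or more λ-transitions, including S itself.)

{1, 2, 5, 7, 10, 11, 12}

Start with {10}.
From 10 via λ: add 7, 11.
From 7 via λ: add 5.
From 11 via λ: add 2.
From 2 via λ: add 12.
From 12 via λ: add 1.
No new states can be added; the closed set is {1, 2, 5, 7, 10, 11, 12}.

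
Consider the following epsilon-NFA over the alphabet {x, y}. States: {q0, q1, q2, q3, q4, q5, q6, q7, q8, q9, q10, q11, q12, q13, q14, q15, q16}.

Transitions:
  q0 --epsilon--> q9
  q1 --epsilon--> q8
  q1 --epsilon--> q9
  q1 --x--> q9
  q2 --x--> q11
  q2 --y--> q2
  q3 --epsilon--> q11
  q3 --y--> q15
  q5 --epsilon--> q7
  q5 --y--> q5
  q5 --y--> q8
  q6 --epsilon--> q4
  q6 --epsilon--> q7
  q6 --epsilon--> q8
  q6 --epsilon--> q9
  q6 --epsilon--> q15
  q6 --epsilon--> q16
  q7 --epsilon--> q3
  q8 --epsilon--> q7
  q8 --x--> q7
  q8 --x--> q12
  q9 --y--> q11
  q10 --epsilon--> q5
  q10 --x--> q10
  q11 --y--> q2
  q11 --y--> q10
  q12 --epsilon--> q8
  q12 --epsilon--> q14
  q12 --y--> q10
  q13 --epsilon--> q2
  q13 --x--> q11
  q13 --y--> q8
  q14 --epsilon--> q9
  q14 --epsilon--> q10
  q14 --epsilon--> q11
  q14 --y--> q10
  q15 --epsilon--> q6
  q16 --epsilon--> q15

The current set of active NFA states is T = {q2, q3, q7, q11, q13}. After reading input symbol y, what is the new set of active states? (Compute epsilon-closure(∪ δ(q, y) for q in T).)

q2 on y → {q2}.
q3 on y → {q15}.
q11 on y → {q2, q10}.
q13 on y → {q8}.
No y-transition from q7.
Union after reading y: {q2, q8, q10, q15}.
Now take the epsilon-closure:
From q8 via epsilon: add q7.
From q10 via epsilon: add q5.
From q15 via epsilon: add q6.
From q6 via epsilon: add q4, q9, q16.
From q7 via epsilon: add q3.
From q3 via epsilon: add q11.
No new states can be added; the closed set is {q2, q3, q4, q5, q6, q7, q8, q9, q10, q11, q15, q16}.

{q2, q3, q4, q5, q6, q7, q8, q9, q10, q11, q15, q16}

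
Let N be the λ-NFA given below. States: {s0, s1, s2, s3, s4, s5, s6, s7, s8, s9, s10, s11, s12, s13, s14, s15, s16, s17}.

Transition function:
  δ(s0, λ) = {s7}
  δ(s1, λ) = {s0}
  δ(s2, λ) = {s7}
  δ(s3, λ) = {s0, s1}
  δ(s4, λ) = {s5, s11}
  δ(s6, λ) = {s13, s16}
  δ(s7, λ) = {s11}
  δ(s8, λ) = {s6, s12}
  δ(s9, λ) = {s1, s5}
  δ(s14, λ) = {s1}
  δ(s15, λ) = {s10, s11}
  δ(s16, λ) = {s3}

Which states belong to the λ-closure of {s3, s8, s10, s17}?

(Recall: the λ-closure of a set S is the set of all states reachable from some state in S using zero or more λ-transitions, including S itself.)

Start with {s3, s8, s10, s17}.
From s3 via λ: add s0, s1.
From s8 via λ: add s6, s12.
From s0 via λ: add s7.
From s6 via λ: add s13, s16.
From s7 via λ: add s11.
No new states can be added; the closed set is {s0, s1, s3, s6, s7, s8, s10, s11, s12, s13, s16, s17}.

{s0, s1, s3, s6, s7, s8, s10, s11, s12, s13, s16, s17}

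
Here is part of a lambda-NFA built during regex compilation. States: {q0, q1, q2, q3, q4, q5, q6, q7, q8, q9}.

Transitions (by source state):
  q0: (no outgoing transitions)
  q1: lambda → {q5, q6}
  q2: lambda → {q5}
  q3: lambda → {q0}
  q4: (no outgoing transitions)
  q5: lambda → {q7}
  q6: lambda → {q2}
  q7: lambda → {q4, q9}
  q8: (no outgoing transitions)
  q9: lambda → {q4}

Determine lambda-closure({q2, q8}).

Start with {q2, q8}.
From q2 via lambda: add q5.
From q5 via lambda: add q7.
From q7 via lambda: add q4, q9.
No new states can be added; the closed set is {q2, q4, q5, q7, q8, q9}.

{q2, q4, q5, q7, q8, q9}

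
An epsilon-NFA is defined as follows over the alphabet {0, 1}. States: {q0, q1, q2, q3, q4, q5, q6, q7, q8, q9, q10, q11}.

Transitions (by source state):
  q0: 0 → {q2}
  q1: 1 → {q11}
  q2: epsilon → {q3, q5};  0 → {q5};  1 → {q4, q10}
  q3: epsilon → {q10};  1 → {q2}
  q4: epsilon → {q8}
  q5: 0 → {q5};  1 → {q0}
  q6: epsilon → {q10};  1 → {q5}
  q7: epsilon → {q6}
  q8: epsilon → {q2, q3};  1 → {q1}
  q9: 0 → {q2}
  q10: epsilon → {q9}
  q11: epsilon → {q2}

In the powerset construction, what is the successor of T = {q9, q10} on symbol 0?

{q2, q3, q5, q9, q10}

q9 on 0 → {q2}.
No 0-transition from q10.
Union after reading 0: {q2}.
Now take the epsilon-closure:
From q2 via epsilon: add q3, q5.
From q3 via epsilon: add q10.
From q10 via epsilon: add q9.
No new states can be added; the closed set is {q2, q3, q5, q9, q10}.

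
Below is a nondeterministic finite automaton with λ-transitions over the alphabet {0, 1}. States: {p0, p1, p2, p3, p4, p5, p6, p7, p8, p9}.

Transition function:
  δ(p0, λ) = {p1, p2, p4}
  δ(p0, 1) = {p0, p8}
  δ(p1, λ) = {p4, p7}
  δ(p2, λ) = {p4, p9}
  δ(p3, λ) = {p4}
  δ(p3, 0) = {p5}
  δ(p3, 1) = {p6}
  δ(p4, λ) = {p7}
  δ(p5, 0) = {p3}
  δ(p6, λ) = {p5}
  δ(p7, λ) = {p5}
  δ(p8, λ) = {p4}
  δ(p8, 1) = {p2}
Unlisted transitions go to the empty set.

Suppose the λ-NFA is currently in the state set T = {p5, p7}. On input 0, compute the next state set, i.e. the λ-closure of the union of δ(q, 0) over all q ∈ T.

p5 on 0 → {p3}.
No 0-transition from p7.
Union after reading 0: {p3}.
Now take the λ-closure:
From p3 via λ: add p4.
From p4 via λ: add p7.
From p7 via λ: add p5.
No new states can be added; the closed set is {p3, p4, p5, p7}.

{p3, p4, p5, p7}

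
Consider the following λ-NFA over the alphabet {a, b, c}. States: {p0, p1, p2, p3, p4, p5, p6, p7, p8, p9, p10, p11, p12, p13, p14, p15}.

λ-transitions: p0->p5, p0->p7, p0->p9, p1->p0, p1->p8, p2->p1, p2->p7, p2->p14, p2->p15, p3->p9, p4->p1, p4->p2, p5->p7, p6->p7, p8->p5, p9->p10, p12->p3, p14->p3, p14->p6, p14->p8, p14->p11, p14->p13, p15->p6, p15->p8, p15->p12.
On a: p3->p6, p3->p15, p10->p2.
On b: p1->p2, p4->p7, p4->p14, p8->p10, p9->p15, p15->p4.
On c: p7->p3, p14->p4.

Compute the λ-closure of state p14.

Start with {p14}.
From p14 via λ: add p3, p6, p8, p11, p13.
From p3 via λ: add p9.
From p6 via λ: add p7.
From p8 via λ: add p5.
From p9 via λ: add p10.
No new states can be added; the closed set is {p3, p5, p6, p7, p8, p9, p10, p11, p13, p14}.

{p3, p5, p6, p7, p8, p9, p10, p11, p13, p14}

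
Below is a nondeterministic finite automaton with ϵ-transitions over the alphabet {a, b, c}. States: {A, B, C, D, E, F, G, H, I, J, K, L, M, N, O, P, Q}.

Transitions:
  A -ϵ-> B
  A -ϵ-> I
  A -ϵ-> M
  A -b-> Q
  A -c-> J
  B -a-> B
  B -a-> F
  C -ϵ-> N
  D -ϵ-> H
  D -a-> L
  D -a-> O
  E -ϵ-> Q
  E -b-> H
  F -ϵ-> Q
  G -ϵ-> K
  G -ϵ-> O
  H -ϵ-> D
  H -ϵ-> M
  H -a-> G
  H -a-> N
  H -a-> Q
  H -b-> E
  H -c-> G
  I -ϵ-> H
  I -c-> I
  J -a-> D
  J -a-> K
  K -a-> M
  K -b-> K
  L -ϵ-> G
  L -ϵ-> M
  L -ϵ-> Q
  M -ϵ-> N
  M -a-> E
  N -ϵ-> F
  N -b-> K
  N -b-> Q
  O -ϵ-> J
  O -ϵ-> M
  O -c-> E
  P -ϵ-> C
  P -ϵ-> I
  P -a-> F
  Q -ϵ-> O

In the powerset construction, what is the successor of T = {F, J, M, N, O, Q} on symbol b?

{F, J, K, M, N, O, Q}

N on b → {K, Q}.
No b-transition from F, J, M, O, Q.
Union after reading b: {K, Q}.
Now take the ϵ-closure:
From Q via ϵ: add O.
From O via ϵ: add J, M.
From M via ϵ: add N.
From N via ϵ: add F.
No new states can be added; the closed set is {F, J, K, M, N, O, Q}.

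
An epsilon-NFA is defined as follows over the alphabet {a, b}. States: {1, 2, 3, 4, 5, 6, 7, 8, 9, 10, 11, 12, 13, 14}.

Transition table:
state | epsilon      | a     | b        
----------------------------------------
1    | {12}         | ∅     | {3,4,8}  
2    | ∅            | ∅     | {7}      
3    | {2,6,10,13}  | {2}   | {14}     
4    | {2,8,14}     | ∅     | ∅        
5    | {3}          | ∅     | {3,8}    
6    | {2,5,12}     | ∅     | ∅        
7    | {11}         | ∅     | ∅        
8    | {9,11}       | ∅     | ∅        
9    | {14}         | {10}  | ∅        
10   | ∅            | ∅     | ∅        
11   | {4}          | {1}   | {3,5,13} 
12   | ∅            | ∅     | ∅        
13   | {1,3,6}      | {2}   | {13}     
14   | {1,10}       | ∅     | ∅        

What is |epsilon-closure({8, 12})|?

9

Start with {8, 12}.
From 8 via epsilon: add 9, 11.
From 9 via epsilon: add 14.
From 11 via epsilon: add 4.
From 4 via epsilon: add 2.
From 14 via epsilon: add 1, 10.
epsilon-closure = {1, 2, 4, 8, 9, 10, 11, 12, 14}, which has 9 states.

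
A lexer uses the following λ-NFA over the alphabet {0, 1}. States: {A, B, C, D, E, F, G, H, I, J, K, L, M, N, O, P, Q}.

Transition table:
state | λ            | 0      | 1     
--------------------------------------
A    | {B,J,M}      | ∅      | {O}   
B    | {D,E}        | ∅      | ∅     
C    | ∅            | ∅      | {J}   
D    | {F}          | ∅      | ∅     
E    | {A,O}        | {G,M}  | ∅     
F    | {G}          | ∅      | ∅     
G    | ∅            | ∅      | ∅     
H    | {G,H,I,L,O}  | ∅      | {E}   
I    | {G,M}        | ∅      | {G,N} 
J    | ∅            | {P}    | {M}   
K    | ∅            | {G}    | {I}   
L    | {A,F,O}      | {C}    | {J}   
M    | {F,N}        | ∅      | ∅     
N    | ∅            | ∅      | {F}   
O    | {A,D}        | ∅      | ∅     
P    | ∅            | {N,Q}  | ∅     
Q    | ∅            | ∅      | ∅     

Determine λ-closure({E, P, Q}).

{A, B, D, E, F, G, J, M, N, O, P, Q}

Start with {E, P, Q}.
From E via λ: add A, O.
From A via λ: add B, J, M.
From O via λ: add D.
From D via λ: add F.
From M via λ: add N.
From F via λ: add G.
No new states can be added; the closed set is {A, B, D, E, F, G, J, M, N, O, P, Q}.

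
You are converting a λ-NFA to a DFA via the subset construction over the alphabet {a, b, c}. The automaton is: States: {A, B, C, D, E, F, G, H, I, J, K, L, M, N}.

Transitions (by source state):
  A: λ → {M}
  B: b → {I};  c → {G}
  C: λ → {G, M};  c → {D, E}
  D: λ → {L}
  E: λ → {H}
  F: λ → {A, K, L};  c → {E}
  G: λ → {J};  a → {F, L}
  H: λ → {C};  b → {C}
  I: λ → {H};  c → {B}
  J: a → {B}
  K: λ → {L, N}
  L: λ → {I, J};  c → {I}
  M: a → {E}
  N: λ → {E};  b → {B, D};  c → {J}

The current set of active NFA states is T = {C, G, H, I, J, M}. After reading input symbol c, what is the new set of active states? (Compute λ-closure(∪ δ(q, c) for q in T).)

C on c → {D, E}.
I on c → {B}.
No c-transition from G, H, J, M.
Union after reading c: {B, D, E}.
Now take the λ-closure:
From D via λ: add L.
From E via λ: add H.
From H via λ: add C.
From L via λ: add I, J.
From C via λ: add G, M.
No new states can be added; the closed set is {B, C, D, E, G, H, I, J, L, M}.

{B, C, D, E, G, H, I, J, L, M}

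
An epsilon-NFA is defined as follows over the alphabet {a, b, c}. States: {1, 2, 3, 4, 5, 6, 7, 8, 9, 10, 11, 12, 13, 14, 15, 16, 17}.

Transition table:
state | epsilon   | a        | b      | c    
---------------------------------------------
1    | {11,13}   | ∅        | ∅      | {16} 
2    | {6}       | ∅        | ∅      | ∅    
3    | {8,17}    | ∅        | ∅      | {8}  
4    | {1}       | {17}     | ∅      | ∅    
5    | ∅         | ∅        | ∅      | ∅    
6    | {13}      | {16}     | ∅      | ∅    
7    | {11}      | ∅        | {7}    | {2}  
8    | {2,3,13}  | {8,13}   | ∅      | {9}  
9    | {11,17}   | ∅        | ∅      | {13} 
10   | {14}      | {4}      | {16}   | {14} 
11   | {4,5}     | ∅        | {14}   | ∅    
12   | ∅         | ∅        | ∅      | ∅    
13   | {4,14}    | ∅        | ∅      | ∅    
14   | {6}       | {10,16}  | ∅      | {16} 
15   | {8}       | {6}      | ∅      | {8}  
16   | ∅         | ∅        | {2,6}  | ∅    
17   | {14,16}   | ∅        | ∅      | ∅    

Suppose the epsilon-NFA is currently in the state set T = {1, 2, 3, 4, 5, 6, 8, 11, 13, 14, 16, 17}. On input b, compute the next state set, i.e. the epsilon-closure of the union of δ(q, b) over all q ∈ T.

11 on b → {14}.
16 on b → {2, 6}.
No b-transition from 1, 2, 3, 4, 5, 6, 8, 13, 14, 17.
Union after reading b: {2, 6, 14}.
Now take the epsilon-closure:
From 6 via epsilon: add 13.
From 13 via epsilon: add 4.
From 4 via epsilon: add 1.
From 1 via epsilon: add 11.
From 11 via epsilon: add 5.
No new states can be added; the closed set is {1, 2, 4, 5, 6, 11, 13, 14}.

{1, 2, 4, 5, 6, 11, 13, 14}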